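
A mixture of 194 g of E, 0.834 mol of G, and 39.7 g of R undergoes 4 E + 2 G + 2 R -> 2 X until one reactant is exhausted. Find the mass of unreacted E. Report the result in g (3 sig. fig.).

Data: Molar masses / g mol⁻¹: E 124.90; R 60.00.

n(E) = 194.0 / 124.90 = 1.553 mol
n(G) = 0.8340 mol
n(R) = 39.70 / 60.00 = 0.6617 mol
n/ν for E = 1.553/4 = 0.3883
n/ν for G = 0.8340/2 = 0.4170
n/ν for R = 0.6617/2 = 0.3309
Smallest n/ν is R → limiting reagent.
E consumed = (4/2) × 0.6617 = 1.323 mol
E remaining = 1.553 − 1.323 = 0.2300 mol
mass = 0.2300 × 124.90 = 28.73 g

28.7 g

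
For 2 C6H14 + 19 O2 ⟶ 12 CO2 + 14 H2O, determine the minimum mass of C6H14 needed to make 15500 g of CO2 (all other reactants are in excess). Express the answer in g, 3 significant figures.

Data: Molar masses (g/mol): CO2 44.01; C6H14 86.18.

n(CO2) = 15500 / 44.01 = 352.2 mol
n(C6H14) = (2/12) × 352.2 = 58.70 mol
mass = 58.70 × 86.18 = 5059 g

5060 g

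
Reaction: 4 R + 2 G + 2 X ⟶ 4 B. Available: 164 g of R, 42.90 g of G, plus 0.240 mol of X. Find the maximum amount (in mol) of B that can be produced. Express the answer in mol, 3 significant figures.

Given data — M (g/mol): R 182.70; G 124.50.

0.480 mol

n(R) = 164.0 / 182.70 = 0.8976 mol
n(G) = 42.90 / 124.50 = 0.3446 mol
n(X) = 0.2400 mol
n/ν for R = 0.8976/4 = 0.2244
n/ν for G = 0.3446/2 = 0.1723
n/ν for X = 0.2400/2 = 0.1200
Smallest n/ν is X → limiting reagent.
n(B) = (4/2) × 0.2400 = 0.4800 mol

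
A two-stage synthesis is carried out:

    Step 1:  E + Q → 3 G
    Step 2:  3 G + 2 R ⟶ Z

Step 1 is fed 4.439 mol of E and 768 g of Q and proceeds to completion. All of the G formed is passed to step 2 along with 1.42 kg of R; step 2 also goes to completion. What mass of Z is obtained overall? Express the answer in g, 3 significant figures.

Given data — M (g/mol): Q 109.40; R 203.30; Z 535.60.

1870 g

Step 1:
n(E) = 4.439 mol
n(Q) = 768.0 / 109.40 = 7.020 mol
n/ν for E = 4.439/1 = 4.439
n/ν for Q = 7.020/1 = 7.020
Smallest n/ν is E → limiting reagent.
n(G) produced = (3/1) × 4.439 = 13.32 mol
Step 2:
n(G) available = 13.32 mol
n(R) = 1.420×1000 / 203.30 = 6.985 mol
n/ν for G = 13.32/3 = 4.440
n/ν for R = 6.985/2 = 3.493
Smallest n/ν is R → limiting reagent.
n(Z) = (1/2) × 6.985 = 3.493 mol
mass = 3.493 × 535.60 = 1871 g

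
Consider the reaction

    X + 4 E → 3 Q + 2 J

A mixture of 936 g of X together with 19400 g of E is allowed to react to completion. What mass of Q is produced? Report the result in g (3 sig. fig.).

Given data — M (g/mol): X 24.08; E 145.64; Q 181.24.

18100 g

n(X) = 936.0 / 24.08 = 38.87 mol
n(E) = 19400 / 145.64 = 133.2 mol
n/ν for X = 38.87/1 = 38.87
n/ν for E = 133.2/4 = 33.30
Smallest n/ν is E → limiting reagent.
n(Q) = (3/4) × 133.2 = 99.90 mol
mass = 99.90 × 181.24 = 18110 g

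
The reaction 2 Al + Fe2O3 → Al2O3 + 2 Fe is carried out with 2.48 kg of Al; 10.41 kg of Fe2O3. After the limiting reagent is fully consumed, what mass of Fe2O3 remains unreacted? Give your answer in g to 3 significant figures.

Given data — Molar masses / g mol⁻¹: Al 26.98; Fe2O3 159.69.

n(Al) = 2.480×1000 / 26.98 = 91.92 mol
n(Fe2O3) = 10.41×1000 / 159.69 = 65.19 mol
n/ν for Al = 91.92/2 = 45.96
n/ν for Fe2O3 = 65.19/1 = 65.19
Smallest n/ν is Al → limiting reagent.
Fe2O3 consumed = (1/2) × 91.92 = 45.96 mol
Fe2O3 remaining = 65.19 − 45.96 = 19.23 mol
mass = 19.23 × 159.69 = 3071 g

3070 g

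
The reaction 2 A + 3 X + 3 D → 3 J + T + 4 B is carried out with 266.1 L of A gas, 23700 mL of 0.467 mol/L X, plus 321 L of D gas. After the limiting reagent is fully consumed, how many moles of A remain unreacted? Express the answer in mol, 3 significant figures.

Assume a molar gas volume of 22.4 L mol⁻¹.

n(A) = 266.1 / 22.4 = 11.88 mol
n(X) = 0.467 × 23700/1000 = 11.07 mol
n(D) = 321.0 / 22.4 = 14.33 mol
n/ν for A = 11.88/2 = 5.940
n/ν for X = 11.07/3 = 3.690
n/ν for D = 14.33/3 = 4.777
Smallest n/ν is X → limiting reagent.
A consumed = (2/3) × 11.07 = 7.380 mol
A remaining = 11.88 − 7.380 = 4.500 mol

4.50 mol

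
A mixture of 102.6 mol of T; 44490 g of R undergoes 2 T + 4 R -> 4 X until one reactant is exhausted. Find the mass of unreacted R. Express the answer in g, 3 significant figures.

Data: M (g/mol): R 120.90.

n(T) = 102.6 mol
n(R) = 44490 / 120.90 = 368.0 mol
n/ν for T = 102.6/2 = 51.30
n/ν for R = 368.0/4 = 92.00
Smallest n/ν is T → limiting reagent.
R consumed = (4/2) × 102.6 = 205.2 mol
R remaining = 368.0 − 205.2 = 162.8 mol
mass = 162.8 × 120.90 = 19680 g

19700 g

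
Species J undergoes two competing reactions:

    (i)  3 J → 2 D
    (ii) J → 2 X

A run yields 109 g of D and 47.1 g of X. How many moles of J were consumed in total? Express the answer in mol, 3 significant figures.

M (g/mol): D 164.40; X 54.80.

1.42 mol

n(D) = 109 / 164.40 = 0.6630 mol
n(X) = 47.1 / 54.80 = 0.8595 mol
n(J) via (i) = (3/2)×0.6630 = 0.9945 mol
n(J) via (ii) = (1/2)×0.8595 = 0.4298 mol
total n(J) = 0.9945 + 0.4298 = 1.424 mol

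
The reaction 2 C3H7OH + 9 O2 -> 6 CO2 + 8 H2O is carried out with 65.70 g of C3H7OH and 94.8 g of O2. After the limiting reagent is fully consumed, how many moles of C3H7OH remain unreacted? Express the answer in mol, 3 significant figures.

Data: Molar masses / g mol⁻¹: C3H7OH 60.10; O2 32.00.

n(C3H7OH) = 65.70 / 60.10 = 1.093 mol
n(O2) = 94.80 / 32.00 = 2.963 mol
n/ν for C3H7OH = 1.093/2 = 0.5465
n/ν for O2 = 2.963/9 = 0.3292
Smallest n/ν is O2 → limiting reagent.
C3H7OH consumed = (2/9) × 2.963 = 0.6584 mol
C3H7OH remaining = 1.093 − 0.6584 = 0.4346 mol

0.435 mol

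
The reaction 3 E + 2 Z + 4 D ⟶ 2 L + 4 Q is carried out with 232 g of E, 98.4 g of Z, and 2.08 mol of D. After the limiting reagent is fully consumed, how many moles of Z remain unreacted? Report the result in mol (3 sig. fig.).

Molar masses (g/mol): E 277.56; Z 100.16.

n(E) = 232.0 / 277.56 = 0.8359 mol
n(Z) = 98.40 / 100.16 = 0.9824 mol
n(D) = 2.080 mol
n/ν for E = 0.8359/3 = 0.2786
n/ν for Z = 0.9824/2 = 0.4912
n/ν for D = 2.080/4 = 0.5200
Smallest n/ν is E → limiting reagent.
Z consumed = (2/3) × 0.8359 = 0.5573 mol
Z remaining = 0.9824 − 0.5573 = 0.4251 mol

0.425 mol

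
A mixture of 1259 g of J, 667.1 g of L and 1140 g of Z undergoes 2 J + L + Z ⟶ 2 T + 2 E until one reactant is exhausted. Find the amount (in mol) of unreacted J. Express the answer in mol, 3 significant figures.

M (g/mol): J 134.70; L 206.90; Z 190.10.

n(J) = 1259 / 134.70 = 9.347 mol
n(L) = 667.1 / 206.90 = 3.224 mol
n(Z) = 1140 / 190.10 = 5.997 mol
n/ν → J: 4.674, L: 3.224, Z: 5.997; L is limiting.
J consumed = (2/1) × 3.224 = 6.448 mol
J remaining = 9.347 − 6.448 = 2.899 mol

2.90 mol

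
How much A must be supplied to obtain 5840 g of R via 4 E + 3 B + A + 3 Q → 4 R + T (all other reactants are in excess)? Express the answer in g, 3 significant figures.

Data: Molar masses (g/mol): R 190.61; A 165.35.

1270 g

n(R) = 5840 / 190.61 = 30.64 mol
n(A) = (1/4) × 30.64 = 7.660 mol
mass = 7.660 × 165.35 = 1267 g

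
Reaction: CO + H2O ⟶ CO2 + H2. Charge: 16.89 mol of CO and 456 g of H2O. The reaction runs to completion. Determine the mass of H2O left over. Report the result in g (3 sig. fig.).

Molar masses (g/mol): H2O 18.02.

152 g

n(CO) = 16.89 mol
n(H2O) = 456.0 / 18.02 = 25.31 mol
n/ν for CO = 16.89/1 = 16.89
n/ν for H2O = 25.31/1 = 25.31
Smallest n/ν is CO → limiting reagent.
H2O consumed = (1/1) × 16.89 = 16.89 mol
H2O remaining = 25.31 − 16.89 = 8.420 mol
mass = 8.420 × 18.02 = 151.7 g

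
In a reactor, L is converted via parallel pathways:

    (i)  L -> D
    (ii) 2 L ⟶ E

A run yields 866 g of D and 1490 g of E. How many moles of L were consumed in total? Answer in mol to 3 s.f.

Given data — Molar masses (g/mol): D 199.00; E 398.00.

n(D) = 866 / 199.00 = 4.352 mol
n(E) = 1490 / 398.00 = 3.744 mol
n(L) via (i) = (1/1)×4.352 = 4.352 mol
n(L) via (ii) = (2/1)×3.744 = 7.488 mol
total n(L) = 4.352 + 7.488 = 11.84 mol

11.8 mol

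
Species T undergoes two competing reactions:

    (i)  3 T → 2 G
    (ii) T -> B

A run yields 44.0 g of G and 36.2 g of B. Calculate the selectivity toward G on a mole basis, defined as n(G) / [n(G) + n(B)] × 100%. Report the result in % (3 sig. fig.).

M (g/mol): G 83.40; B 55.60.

44.8 %

n(G) = 44.0 / 83.40 = 0.5276 mol
n(B) = 36.2 / 55.60 = 0.6511 mol
selectivity = 0.5276/(0.5276+0.6511) × 100 = 44.76 %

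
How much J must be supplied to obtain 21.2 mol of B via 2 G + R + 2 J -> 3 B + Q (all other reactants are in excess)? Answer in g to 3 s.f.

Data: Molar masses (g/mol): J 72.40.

1020 g

n(B) = 21.20 mol
n(J) = (2/3) × 21.20 = 14.13 mol
mass = 14.13 × 72.40 = 1023 g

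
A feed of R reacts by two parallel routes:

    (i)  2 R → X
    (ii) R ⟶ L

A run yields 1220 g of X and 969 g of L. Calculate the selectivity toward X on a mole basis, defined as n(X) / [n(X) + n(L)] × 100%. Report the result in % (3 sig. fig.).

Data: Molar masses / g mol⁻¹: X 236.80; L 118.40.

n(X) = 1220 / 236.80 = 5.152 mol
n(L) = 969 / 118.40 = 8.184 mol
selectivity = 5.152/(5.152+8.184) × 100 = 38.63 %

38.6 %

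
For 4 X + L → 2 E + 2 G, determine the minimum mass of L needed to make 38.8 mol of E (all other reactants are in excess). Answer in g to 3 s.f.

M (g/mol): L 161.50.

n(E) = 38.80 mol
n(L) = (1/2) × 38.80 = 19.40 mol
mass = 19.40 × 161.50 = 3133 g

3130 g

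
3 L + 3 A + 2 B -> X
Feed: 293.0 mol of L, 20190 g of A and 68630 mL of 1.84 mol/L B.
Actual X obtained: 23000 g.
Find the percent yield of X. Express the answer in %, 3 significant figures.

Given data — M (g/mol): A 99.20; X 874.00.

41.7 %

n(L) = 293.0 mol
n(A) = 20190 / 99.20 = 203.5 mol
n(B) = 1.84 × 68630/1000 = 126.3 mol
n/ν → L: 97.67, A: 67.83, B: 63.15; B is limiting.
theoretical n(X) = (1/2) × 126.3 = 63.15 mol → 55190 g
% yield = 23000 / 55190 × 100 = 41.67 %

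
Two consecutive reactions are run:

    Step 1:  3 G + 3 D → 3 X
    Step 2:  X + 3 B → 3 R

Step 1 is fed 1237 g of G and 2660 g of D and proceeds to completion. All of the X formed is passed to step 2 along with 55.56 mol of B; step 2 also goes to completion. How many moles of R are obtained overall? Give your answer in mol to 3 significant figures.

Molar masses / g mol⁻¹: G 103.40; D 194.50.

35.9 mol

Step 1:
n(G) = 1237 / 103.40 = 11.96 mol
n(D) = 2660 / 194.50 = 13.68 mol
n/ν → G: 3.987, D: 4.560; G is limiting.
n(X) produced = (3/3) × 11.96 = 11.96 mol
Step 2:
n(X) available = 11.96 mol
n(B) = 55.56 mol
n/ν → X: 11.96, B: 18.52; X is limiting.
n(R) = (3/1) × 11.96 = 35.88 mol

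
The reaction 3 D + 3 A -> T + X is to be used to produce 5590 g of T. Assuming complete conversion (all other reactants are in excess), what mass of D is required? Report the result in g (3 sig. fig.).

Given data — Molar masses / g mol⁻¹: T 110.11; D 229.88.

35000 g

n(T) = 5590 / 110.11 = 50.77 mol
n(D) = (3/1) × 50.77 = 152.3 mol
mass = 152.3 × 229.88 = 35010 g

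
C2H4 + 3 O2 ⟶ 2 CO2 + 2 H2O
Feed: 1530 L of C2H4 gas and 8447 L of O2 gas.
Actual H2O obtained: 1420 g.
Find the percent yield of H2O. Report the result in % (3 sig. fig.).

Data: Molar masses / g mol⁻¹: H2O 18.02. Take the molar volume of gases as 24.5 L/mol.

63.1 %

n(C2H4) = 1530 / 24.5 = 62.45 mol
n(O2) = 8447 / 24.5 = 344.8 mol
n/ν for C2H4 = 62.45/1 = 62.45
n/ν for O2 = 344.8/3 = 114.9
Smallest n/ν is C2H4 → limiting reagent.
theoretical n(H2O) = (2/1) × 62.45 = 124.9 mol → 2251 g
% yield = 1420 / 2251 × 100 = 63.08 %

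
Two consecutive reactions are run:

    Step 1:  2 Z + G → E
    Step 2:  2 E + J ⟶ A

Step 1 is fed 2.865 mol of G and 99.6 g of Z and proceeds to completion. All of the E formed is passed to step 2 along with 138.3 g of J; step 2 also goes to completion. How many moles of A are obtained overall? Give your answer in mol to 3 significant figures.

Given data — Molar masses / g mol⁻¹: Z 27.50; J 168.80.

Step 1:
n(G) = 2.865 mol
n(Z) = 99.60 / 27.50 = 3.622 mol
n/ν for G = 2.865/1 = 2.865
n/ν for Z = 3.622/2 = 1.811
Smallest n/ν is Z → limiting reagent.
n(E) produced = (1/2) × 3.622 = 1.811 mol
Step 2:
n(E) available = 1.811 mol
n(J) = 138.3 / 168.80 = 0.8193 mol
n/ν for E = 1.811/2 = 0.9055
n/ν for J = 0.8193/1 = 0.8193
Smallest n/ν is J → limiting reagent.
n(A) = (1/1) × 0.8193 = 0.8193 mol

0.819 mol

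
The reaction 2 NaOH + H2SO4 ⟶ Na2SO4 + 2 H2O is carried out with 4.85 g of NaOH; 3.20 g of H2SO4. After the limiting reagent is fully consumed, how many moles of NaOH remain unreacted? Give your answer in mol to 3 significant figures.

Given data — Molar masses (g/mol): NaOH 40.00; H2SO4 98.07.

0.0560 mol

n(NaOH) = 4.850 / 40.00 = 0.1213 mol
n(H2SO4) = 3.200 / 98.07 = 0.03263 mol
n/ν → NaOH: 0.06065, H2SO4: 0.03263; H2SO4 is limiting.
NaOH consumed = (2/1) × 0.03263 = 0.06526 mol
NaOH remaining = 0.1213 − 0.06526 = 0.05604 mol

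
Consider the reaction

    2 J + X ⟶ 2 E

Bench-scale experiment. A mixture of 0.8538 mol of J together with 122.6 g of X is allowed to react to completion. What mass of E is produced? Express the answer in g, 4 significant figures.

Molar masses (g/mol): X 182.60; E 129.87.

110.9 g

n(J) = 0.8538 mol
n(X) = 122.6 / 182.60 = 0.6714 mol
n/ν for J = 0.8538/2 = 0.4269
n/ν for X = 0.6714/1 = 0.6714
Smallest n/ν is J → limiting reagent.
n(E) = (2/2) × 0.8538 = 0.8538 mol
mass = 0.8538 × 129.87 = 110.9 g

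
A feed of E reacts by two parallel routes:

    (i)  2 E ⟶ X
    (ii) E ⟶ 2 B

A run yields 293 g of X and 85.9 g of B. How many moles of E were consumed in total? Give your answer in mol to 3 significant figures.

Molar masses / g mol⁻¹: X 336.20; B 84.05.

2.25 mol

n(X) = 293 / 336.20 = 0.8715 mol
n(B) = 85.9 / 84.05 = 1.022 mol
n(E) via (i) = (2/1)×0.8715 = 1.743 mol
n(E) via (ii) = (1/2)×1.022 = 0.5110 mol
total n(E) = 1.743 + 0.5110 = 2.254 mol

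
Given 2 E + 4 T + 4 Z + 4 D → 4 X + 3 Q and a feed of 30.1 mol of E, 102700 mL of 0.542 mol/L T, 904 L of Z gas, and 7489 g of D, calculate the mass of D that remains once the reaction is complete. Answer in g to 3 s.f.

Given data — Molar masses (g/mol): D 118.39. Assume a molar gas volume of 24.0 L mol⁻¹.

n(E) = 30.10 mol
n(T) = 0.542 × 102700/1000 = 55.66 mol
n(Z) = 904.0 / 24.0 = 37.67 mol
n(D) = 7489 / 118.39 = 63.26 mol
n/ν for E = 30.10/2 = 15.05
n/ν for T = 55.66/4 = 13.92
n/ν for Z = 37.67/4 = 9.418
n/ν for D = 63.26/4 = 15.82
Smallest n/ν is Z → limiting reagent.
D consumed = (4/4) × 37.67 = 37.67 mol
D remaining = 63.26 − 37.67 = 25.59 mol
mass = 25.59 × 118.39 = 3030 g

3030 g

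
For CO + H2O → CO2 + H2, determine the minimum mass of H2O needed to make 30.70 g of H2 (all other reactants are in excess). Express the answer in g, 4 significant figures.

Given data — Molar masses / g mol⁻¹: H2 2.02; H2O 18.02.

273.9 g

n(H2) = 30.70 / 2.02 = 15.20 mol
n(H2O) = (1/1) × 15.20 = 15.20 mol
mass = 15.20 × 18.02 = 273.9 g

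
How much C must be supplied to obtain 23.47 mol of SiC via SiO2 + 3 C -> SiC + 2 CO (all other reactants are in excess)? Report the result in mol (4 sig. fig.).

70.41 mol

n(SiC) = 23.47 mol
n(C) = (3/1) × 23.47 = 70.41 mol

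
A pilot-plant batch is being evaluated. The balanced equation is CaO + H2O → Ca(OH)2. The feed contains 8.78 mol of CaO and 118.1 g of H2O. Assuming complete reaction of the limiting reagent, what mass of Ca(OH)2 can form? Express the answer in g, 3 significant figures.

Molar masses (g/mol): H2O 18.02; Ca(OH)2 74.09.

486 g

n(CaO) = 8.780 mol
n(H2O) = 118.1 / 18.02 = 6.554 mol
n/ν for CaO = 8.780/1 = 8.780
n/ν for H2O = 6.554/1 = 6.554
Smallest n/ν is H2O → limiting reagent.
n(Ca(OH)2) = (1/1) × 6.554 = 6.554 mol
mass = 6.554 × 74.09 = 485.6 g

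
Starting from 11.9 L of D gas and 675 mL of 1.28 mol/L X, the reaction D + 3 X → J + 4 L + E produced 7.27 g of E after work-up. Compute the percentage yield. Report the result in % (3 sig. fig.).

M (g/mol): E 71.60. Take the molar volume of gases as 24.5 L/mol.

35.3 %

n(D) = 11.90 / 24.5 = 0.4857 mol
n(X) = 1.28 × 675.0/1000 = 0.8640 mol
n/ν for D = 0.4857/1 = 0.4857
n/ν for X = 0.8640/3 = 0.2880
Smallest n/ν is X → limiting reagent.
theoretical n(E) = (1/3) × 0.8640 = 0.2880 mol → 20.62 g
% yield = 7.27 / 20.62 × 100 = 35.26 %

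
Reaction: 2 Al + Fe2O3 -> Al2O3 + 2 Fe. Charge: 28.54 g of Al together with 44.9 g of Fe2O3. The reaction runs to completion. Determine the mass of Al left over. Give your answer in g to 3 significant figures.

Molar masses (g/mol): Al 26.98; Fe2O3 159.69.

n(Al) = 28.54 / 26.98 = 1.058 mol
n(Fe2O3) = 44.90 / 159.69 = 0.2812 mol
n/ν → Al: 0.5290, Fe2O3: 0.2812; Fe2O3 is limiting.
Al consumed = (2/1) × 0.2812 = 0.5624 mol
Al remaining = 1.058 − 0.5624 = 0.4956 mol
mass = 0.4956 × 26.98 = 13.37 g

13.4 g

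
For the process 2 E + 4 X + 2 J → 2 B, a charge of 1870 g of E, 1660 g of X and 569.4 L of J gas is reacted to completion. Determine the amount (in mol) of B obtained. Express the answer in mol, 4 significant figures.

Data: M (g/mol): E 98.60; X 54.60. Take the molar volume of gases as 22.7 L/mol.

15.20 mol

n(E) = 1870 / 98.60 = 18.97 mol
n(X) = 1660 / 54.60 = 30.40 mol
n(J) = 569.4 / 22.7 = 25.08 mol
n/ν for E = 18.97/2 = 9.485
n/ν for X = 30.40/4 = 7.600
n/ν for J = 25.08/2 = 12.54
Smallest n/ν is X → limiting reagent.
n(B) = (2/4) × 30.40 = 15.20 mol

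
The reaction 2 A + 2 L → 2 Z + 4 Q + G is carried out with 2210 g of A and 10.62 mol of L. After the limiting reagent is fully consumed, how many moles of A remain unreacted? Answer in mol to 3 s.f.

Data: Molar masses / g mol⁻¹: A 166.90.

n(A) = 2210 / 166.90 = 13.24 mol
n(L) = 10.62 mol
n/ν for A = 13.24/2 = 6.620
n/ν for L = 10.62/2 = 5.310
Smallest n/ν is L → limiting reagent.
A consumed = (2/2) × 10.62 = 10.62 mol
A remaining = 13.24 − 10.62 = 2.620 mol

2.62 mol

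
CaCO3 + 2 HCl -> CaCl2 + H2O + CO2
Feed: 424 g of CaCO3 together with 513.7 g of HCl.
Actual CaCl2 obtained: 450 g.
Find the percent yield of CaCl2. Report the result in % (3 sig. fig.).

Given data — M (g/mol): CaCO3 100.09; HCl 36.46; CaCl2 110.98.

95.7 %

n(CaCO3) = 424.0 / 100.09 = 4.236 mol
n(HCl) = 513.7 / 36.46 = 14.09 mol
n/ν for CaCO3 = 4.236/1 = 4.236
n/ν for HCl = 14.09/2 = 7.045
Smallest n/ν is CaCO3 → limiting reagent.
theoretical n(CaCl2) = (1/1) × 4.236 = 4.236 mol → 470.1 g
% yield = 450 / 470.1 × 100 = 95.72 %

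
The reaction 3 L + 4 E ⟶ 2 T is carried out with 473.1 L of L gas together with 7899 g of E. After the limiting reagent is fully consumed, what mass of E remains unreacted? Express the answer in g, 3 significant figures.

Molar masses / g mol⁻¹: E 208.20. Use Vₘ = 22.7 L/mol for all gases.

n(L) = 473.1 / 22.7 = 20.84 mol
n(E) = 7899 / 208.20 = 37.94 mol
n/ν for L = 20.84/3 = 6.947
n/ν for E = 37.94/4 = 9.485
Smallest n/ν is L → limiting reagent.
E consumed = (4/3) × 20.84 = 27.79 mol
E remaining = 37.94 − 27.79 = 10.15 mol
mass = 10.15 × 208.20 = 2113 g

2110 g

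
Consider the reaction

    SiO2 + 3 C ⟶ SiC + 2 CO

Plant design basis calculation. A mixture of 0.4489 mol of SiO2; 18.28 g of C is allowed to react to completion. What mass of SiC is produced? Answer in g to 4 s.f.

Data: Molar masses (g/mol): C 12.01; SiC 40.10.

18.00 g

n(SiO2) = 0.4489 mol
n(C) = 18.28 / 12.01 = 1.522 mol
n/ν for SiO2 = 0.4489/1 = 0.4489
n/ν for C = 1.522/3 = 0.5073
Smallest n/ν is SiO2 → limiting reagent.
n(SiC) = (1/1) × 0.4489 = 0.4489 mol
mass = 0.4489 × 40.10 = 18.00 g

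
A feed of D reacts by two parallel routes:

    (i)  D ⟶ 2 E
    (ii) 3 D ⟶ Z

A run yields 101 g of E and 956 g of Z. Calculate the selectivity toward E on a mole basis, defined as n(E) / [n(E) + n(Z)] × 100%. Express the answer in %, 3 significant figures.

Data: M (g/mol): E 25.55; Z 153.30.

n(E) = 101 / 25.55 = 3.953 mol
n(Z) = 956 / 153.30 = 6.236 mol
selectivity = 3.953/(3.953+6.236) × 100 = 38.80 %

38.8 %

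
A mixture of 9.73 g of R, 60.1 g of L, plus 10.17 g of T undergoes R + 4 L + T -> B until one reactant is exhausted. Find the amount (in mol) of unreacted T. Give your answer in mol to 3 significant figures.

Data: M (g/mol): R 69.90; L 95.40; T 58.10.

n(R) = 9.730 / 69.90 = 0.1392 mol
n(L) = 60.10 / 95.40 = 0.6300 mol
n(T) = 10.17 / 58.10 = 0.1750 mol
n/ν for R = 0.1392/1 = 0.1392
n/ν for L = 0.6300/4 = 0.1575
n/ν for T = 0.1750/1 = 0.1750
Smallest n/ν is R → limiting reagent.
T consumed = (1/1) × 0.1392 = 0.1392 mol
T remaining = 0.1750 − 0.1392 = 0.03580 mol

0.0358 mol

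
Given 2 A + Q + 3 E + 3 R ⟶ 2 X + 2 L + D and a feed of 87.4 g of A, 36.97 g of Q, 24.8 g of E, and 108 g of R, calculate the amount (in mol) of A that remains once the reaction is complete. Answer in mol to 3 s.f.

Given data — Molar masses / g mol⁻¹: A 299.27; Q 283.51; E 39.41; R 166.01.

n(A) = 87.40 / 299.27 = 0.2920 mol
n(Q) = 36.97 / 283.51 = 0.1304 mol
n(E) = 24.80 / 39.41 = 0.6293 mol
n(R) = 108.0 / 166.01 = 0.6506 mol
n/ν for A = 0.2920/2 = 0.1460
n/ν for Q = 0.1304/1 = 0.1304
n/ν for E = 0.6293/3 = 0.2098
n/ν for R = 0.6506/3 = 0.2169
Smallest n/ν is Q → limiting reagent.
A consumed = (2/1) × 0.1304 = 0.2608 mol
A remaining = 0.2920 − 0.2608 = 0.03120 mol

0.0312 mol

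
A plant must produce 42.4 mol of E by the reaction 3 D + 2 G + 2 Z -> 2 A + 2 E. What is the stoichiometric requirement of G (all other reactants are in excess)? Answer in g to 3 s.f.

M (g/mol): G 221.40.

9390 g

n(E) = 42.40 mol
n(G) = (2/2) × 42.40 = 42.40 mol
mass = 42.40 × 221.40 = 9387 g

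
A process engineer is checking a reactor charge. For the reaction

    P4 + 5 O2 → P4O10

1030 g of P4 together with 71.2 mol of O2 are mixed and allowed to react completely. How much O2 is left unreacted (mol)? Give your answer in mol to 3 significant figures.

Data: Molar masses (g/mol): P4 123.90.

n(P4) = 1030 / 123.90 = 8.313 mol
n(O2) = 71.20 mol
n/ν → P4: 8.313, O2: 14.24; P4 is limiting.
O2 consumed = (5/1) × 8.313 = 41.57 mol
O2 remaining = 71.20 − 41.57 = 29.63 mol

29.6 mol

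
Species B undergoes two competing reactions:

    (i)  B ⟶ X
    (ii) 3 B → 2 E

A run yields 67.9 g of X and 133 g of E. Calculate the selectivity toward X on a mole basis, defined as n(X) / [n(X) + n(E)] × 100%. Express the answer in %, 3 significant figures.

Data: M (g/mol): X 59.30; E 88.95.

43.4 %

n(X) = 67.9 / 59.30 = 1.145 mol
n(E) = 133 / 88.95 = 1.495 mol
selectivity = 1.145/(1.145+1.495) × 100 = 43.37 %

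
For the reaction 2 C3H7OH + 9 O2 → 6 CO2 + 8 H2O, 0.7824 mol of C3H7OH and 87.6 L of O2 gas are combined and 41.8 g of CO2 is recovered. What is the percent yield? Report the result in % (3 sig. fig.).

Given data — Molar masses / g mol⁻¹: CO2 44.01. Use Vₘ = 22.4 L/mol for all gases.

40.5 %

n(C3H7OH) = 0.7824 mol
n(O2) = 87.60 / 22.4 = 3.911 mol
n/ν → C3H7OH: 0.3912, O2: 0.4346; C3H7OH is limiting.
theoretical n(CO2) = (6/2) × 0.7824 = 2.347 mol → 103.3 g
% yield = 41.8 / 103.3 × 100 = 40.46 %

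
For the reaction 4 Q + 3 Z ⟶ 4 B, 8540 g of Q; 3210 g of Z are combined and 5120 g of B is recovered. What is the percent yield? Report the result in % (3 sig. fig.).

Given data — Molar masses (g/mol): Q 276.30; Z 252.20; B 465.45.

n(Q) = 8540 / 276.30 = 30.91 mol
n(Z) = 3210 / 252.20 = 12.73 mol
n/ν for Q = 30.91/4 = 7.728
n/ν for Z = 12.73/3 = 4.243
Smallest n/ν is Z → limiting reagent.
theoretical n(B) = (4/3) × 12.73 = 16.97 mol → 7899 g
% yield = 5120 / 7899 × 100 = 64.82 %

64.8 %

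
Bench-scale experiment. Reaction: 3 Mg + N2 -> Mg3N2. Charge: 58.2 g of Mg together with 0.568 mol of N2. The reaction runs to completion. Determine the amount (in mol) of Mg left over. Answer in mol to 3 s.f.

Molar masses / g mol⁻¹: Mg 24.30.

0.691 mol

n(Mg) = 58.20 / 24.30 = 2.395 mol
n(N2) = 0.5680 mol
n/ν for Mg = 2.395/3 = 0.7983
n/ν for N2 = 0.5680/1 = 0.5680
Smallest n/ν is N2 → limiting reagent.
Mg consumed = (3/1) × 0.5680 = 1.704 mol
Mg remaining = 2.395 − 1.704 = 0.6910 mol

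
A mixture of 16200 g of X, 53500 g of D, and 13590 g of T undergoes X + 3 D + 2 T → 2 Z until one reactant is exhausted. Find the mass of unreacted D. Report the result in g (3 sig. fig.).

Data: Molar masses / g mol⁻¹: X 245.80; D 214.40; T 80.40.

11100 g

n(X) = 16200 / 245.80 = 65.91 mol
n(D) = 53500 / 214.40 = 249.5 mol
n(T) = 13590 / 80.40 = 169.0 mol
n/ν → X: 65.91, D: 83.17, T: 84.50; X is limiting.
D consumed = (3/1) × 65.91 = 197.7 mol
D remaining = 249.5 − 197.7 = 51.80 mol
mass = 51.80 × 214.40 = 11110 g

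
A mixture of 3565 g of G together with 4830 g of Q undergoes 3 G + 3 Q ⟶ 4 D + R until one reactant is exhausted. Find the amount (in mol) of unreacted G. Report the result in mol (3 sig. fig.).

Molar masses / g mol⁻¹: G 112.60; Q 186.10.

n(G) = 3565 / 112.60 = 31.66 mol
n(Q) = 4830 / 186.10 = 25.95 mol
n/ν for G = 31.66/3 = 10.55
n/ν for Q = 25.95/3 = 8.650
Smallest n/ν is Q → limiting reagent.
G consumed = (3/3) × 25.95 = 25.95 mol
G remaining = 31.66 − 25.95 = 5.710 mol

5.71 mol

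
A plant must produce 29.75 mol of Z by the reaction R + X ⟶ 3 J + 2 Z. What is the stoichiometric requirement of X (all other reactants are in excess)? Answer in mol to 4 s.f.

14.88 mol

n(Z) = 29.75 mol
n(X) = (1/2) × 29.75 = 14.88 mol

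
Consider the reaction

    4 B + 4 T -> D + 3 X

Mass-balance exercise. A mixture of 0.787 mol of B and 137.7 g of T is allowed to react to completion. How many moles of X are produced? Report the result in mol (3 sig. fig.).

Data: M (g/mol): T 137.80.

0.590 mol

n(B) = 0.7870 mol
n(T) = 137.7 / 137.80 = 0.9993 mol
n/ν for B = 0.7870/4 = 0.1968
n/ν for T = 0.9993/4 = 0.2498
Smallest n/ν is B → limiting reagent.
n(X) = (3/4) × 0.7870 = 0.5903 mol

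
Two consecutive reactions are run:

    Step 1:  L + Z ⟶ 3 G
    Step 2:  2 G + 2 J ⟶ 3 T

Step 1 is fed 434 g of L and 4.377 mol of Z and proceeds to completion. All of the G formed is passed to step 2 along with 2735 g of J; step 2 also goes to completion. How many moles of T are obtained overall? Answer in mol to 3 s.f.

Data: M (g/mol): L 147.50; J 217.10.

Step 1:
n(L) = 434.0 / 147.50 = 2.942 mol
n(Z) = 4.377 mol
n/ν → L: 2.942, Z: 4.377; L is limiting.
n(G) produced = (3/1) × 2.942 = 8.826 mol
Step 2:
n(G) available = 8.826 mol
n(J) = 2735 / 217.10 = 12.60 mol
n/ν → G: 4.413, J: 6.300; G is limiting.
n(T) = (3/2) × 8.826 = 13.24 mol

13.2 mol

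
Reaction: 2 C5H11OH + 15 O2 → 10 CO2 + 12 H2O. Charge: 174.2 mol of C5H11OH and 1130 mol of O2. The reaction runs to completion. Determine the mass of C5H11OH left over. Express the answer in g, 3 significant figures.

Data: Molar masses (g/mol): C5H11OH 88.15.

n(C5H11OH) = 174.2 mol
n(O2) = 1130 mol
n/ν for C5H11OH = 174.2/2 = 87.10
n/ν for O2 = 1130/15 = 75.33
Smallest n/ν is O2 → limiting reagent.
C5H11OH consumed = (2/15) × 1130 = 150.7 mol
C5H11OH remaining = 174.2 − 150.7 = 23.50 mol
mass = 23.50 × 88.15 = 2072 g

2070 g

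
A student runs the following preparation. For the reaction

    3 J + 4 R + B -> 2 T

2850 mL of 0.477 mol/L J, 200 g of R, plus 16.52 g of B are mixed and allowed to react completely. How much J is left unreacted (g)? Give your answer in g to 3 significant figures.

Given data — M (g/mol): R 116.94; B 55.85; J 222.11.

n(J) = 0.477 × 2850/1000 = 1.359 mol
n(R) = 200.0 / 116.94 = 1.710 mol
n(B) = 16.52 / 55.85 = 0.2958 mol
n/ν for J = 1.359/3 = 0.4530
n/ν for R = 1.710/4 = 0.4275
n/ν for B = 0.2958/1 = 0.2958
Smallest n/ν is B → limiting reagent.
J consumed = (3/1) × 0.2958 = 0.8874 mol
J remaining = 1.359 − 0.8874 = 0.4716 mol
mass = 0.4716 × 222.11 = 104.7 g

105 g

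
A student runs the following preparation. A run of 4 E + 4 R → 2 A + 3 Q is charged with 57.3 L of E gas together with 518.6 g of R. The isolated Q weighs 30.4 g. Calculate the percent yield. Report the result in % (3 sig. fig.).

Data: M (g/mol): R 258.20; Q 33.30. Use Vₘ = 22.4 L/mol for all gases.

60.6 %

n(E) = 57.30 / 22.4 = 2.558 mol
n(R) = 518.6 / 258.20 = 2.009 mol
n/ν → E: 0.6395, R: 0.5023; R is limiting.
theoretical n(Q) = (3/4) × 2.009 = 1.507 mol → 50.18 g
% yield = 30.4 / 50.18 × 100 = 60.58 %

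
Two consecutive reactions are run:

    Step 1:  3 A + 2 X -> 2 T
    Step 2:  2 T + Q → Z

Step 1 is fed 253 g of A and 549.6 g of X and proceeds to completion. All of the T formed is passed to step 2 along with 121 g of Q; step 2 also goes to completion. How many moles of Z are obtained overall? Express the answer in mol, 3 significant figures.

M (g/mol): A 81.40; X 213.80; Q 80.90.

Step 1:
n(A) = 253.0 / 81.40 = 3.108 mol
n(X) = 549.6 / 213.80 = 2.571 mol
n/ν → A: 1.036, X: 1.286; A is limiting.
n(T) produced = (2/3) × 3.108 = 2.072 mol
Step 2:
n(T) available = 2.072 mol
n(Q) = 121.0 / 80.90 = 1.496 mol
n/ν → T: 1.036, Q: 1.496; T is limiting.
n(Z) = (1/2) × 2.072 = 1.036 mol

1.04 mol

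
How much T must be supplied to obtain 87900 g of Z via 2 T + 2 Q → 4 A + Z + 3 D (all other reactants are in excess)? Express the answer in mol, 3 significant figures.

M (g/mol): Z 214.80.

818 mol

n(Z) = 87900 / 214.80 = 409.2 mol
n(T) = (2/1) × 409.2 = 818.4 mol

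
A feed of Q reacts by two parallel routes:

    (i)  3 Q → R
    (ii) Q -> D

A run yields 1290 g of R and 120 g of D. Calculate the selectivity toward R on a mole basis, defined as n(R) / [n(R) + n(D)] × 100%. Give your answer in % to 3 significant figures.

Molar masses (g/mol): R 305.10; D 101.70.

78.2 %

n(R) = 1290 / 305.10 = 4.228 mol
n(D) = 120 / 101.70 = 1.180 mol
selectivity = 4.228/(4.228+1.180) × 100 = 78.18 %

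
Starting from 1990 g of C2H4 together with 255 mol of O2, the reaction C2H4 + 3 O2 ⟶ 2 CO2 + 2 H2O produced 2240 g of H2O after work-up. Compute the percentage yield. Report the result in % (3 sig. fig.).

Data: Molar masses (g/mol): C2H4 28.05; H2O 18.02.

87.6 %

n(C2H4) = 1990 / 28.05 = 70.94 mol
n(O2) = 255.0 mol
n/ν for C2H4 = 70.94/1 = 70.94
n/ν for O2 = 255.0/3 = 85.00
Smallest n/ν is C2H4 → limiting reagent.
theoretical n(H2O) = (2/1) × 70.94 = 141.9 mol → 2557 g
% yield = 2240 / 2557 × 100 = 87.60 %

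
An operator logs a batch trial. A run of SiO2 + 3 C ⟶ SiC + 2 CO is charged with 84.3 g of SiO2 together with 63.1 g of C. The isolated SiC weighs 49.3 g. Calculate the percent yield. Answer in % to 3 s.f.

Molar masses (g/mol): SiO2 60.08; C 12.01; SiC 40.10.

87.6 %

n(SiO2) = 84.30 / 60.08 = 1.403 mol
n(C) = 63.10 / 12.01 = 5.254 mol
n/ν → SiO2: 1.403, C: 1.751; SiO2 is limiting.
theoretical n(SiC) = (1/1) × 1.403 = 1.403 mol → 56.26 g
% yield = 49.3 / 56.26 × 100 = 87.63 %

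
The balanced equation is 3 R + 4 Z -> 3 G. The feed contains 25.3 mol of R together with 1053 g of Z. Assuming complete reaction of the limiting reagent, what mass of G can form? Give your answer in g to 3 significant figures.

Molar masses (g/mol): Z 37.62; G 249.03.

n(R) = 25.30 mol
n(Z) = 1053 / 37.62 = 27.99 mol
n/ν for R = 25.30/3 = 8.433
n/ν for Z = 27.99/4 = 6.998
Smallest n/ν is Z → limiting reagent.
n(G) = (3/4) × 27.99 = 20.99 mol
mass = 20.99 × 249.03 = 5227 g

5230 g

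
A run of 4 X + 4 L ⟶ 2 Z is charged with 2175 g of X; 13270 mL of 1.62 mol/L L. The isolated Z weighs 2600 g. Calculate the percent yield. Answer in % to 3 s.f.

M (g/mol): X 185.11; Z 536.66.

n(X) = 2175 / 185.11 = 11.75 mol
n(L) = 1.62 × 13270/1000 = 21.50 mol
n/ν for X = 11.75/4 = 2.938
n/ν for L = 21.50/4 = 5.375
Smallest n/ν is X → limiting reagent.
theoretical n(Z) = (2/4) × 11.75 = 5.875 mol → 3153 g
% yield = 2600 / 3153 × 100 = 82.46 %

82.5 %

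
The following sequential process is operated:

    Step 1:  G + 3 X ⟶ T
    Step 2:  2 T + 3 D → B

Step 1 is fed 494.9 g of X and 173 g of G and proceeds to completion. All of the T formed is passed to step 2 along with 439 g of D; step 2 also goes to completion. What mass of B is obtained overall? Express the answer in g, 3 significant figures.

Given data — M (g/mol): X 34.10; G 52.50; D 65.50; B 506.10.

Step 1:
n(X) = 494.9 / 34.10 = 14.51 mol
n(G) = 173.0 / 52.50 = 3.295 mol
n/ν → X: 4.837, G: 3.295; G is limiting.
n(T) produced = (1/1) × 3.295 = 3.295 mol
Step 2:
n(T) available = 3.295 mol
n(D) = 439.0 / 65.50 = 6.702 mol
n/ν → T: 1.648, D: 2.234; T is limiting.
n(B) = (1/2) × 3.295 = 1.648 mol
mass = 1.648 × 506.10 = 834.1 g

834 g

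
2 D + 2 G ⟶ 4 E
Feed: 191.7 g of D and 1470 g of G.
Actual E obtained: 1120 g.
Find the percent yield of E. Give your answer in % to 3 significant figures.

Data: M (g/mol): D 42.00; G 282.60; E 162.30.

n(D) = 191.7 / 42.00 = 4.564 mol
n(G) = 1470 / 282.60 = 5.202 mol
n/ν for D = 4.564/2 = 2.282
n/ν for G = 5.202/2 = 2.601
Smallest n/ν is D → limiting reagent.
theoretical n(E) = (4/2) × 4.564 = 9.128 mol → 1481 g
% yield = 1120 / 1481 × 100 = 75.62 %

75.6 %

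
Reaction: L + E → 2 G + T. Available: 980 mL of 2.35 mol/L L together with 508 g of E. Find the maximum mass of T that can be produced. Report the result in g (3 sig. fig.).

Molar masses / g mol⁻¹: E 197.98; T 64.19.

148 g

n(L) = 2.35 × 980.0/1000 = 2.303 mol
n(E) = 508.0 / 197.98 = 2.566 mol
n/ν → L: 2.303, E: 2.566; L is limiting.
n(T) = (1/1) × 2.303 = 2.303 mol
mass = 2.303 × 64.19 = 147.8 g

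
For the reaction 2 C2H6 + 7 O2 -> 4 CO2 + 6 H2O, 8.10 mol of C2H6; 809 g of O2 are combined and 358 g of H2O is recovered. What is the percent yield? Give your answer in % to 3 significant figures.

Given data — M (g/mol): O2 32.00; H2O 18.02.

91.7 %

n(C2H6) = 8.100 mol
n(O2) = 809.0 / 32.00 = 25.28 mol
n/ν → C2H6: 4.050, O2: 3.611; O2 is limiting.
theoretical n(H2O) = (6/7) × 25.28 = 21.67 mol → 390.5 g
% yield = 358 / 390.5 × 100 = 91.68 %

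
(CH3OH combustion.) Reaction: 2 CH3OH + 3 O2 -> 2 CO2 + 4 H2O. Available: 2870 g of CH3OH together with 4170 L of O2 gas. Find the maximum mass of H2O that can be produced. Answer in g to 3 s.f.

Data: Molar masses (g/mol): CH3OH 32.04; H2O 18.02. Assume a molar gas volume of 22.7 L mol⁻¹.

n(CH3OH) = 2870 / 32.04 = 89.58 mol
n(O2) = 4170 / 22.7 = 183.7 mol
n/ν for CH3OH = 89.58/2 = 44.79
n/ν for O2 = 183.7/3 = 61.23
Smallest n/ν is CH3OH → limiting reagent.
n(H2O) = (4/2) × 89.58 = 179.2 mol
mass = 179.2 × 18.02 = 3229 g

3230 g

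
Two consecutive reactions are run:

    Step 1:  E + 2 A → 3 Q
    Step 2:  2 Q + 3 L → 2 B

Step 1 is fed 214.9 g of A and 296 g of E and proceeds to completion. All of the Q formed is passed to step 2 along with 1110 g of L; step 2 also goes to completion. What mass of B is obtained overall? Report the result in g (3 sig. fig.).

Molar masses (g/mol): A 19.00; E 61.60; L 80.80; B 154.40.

Step 1:
n(A) = 214.9 / 19.00 = 11.31 mol
n(E) = 296.0 / 61.60 = 4.805 mol
n/ν → A: 5.655, E: 4.805; E is limiting.
n(Q) produced = (3/1) × 4.805 = 14.42 mol
Step 2:
n(Q) available = 14.42 mol
n(L) = 1110 / 80.80 = 13.74 mol
n/ν → Q: 7.210, L: 4.580; L is limiting.
n(B) = (2/3) × 13.74 = 9.160 mol
mass = 9.160 × 154.40 = 1414 g

1410 g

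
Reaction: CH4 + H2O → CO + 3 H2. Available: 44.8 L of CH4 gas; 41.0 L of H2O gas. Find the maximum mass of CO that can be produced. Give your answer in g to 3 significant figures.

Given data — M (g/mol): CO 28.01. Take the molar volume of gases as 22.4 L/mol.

51.3 g

n(CH4) = 44.80 / 22.4 = 2.000 mol
n(H2O) = 41.00 / 22.4 = 1.830 mol
n/ν for CH4 = 2.000/1 = 2.000
n/ν for H2O = 1.830/1 = 1.830
Smallest n/ν is H2O → limiting reagent.
n(CO) = (1/1) × 1.830 = 1.830 mol
mass = 1.830 × 28.01 = 51.26 g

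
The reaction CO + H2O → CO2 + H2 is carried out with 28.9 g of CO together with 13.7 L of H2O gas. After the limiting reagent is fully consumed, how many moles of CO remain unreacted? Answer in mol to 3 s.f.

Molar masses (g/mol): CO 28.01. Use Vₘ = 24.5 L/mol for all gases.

0.473 mol

n(CO) = 28.90 / 28.01 = 1.032 mol
n(H2O) = 13.70 / 24.5 = 0.5592 mol
n/ν for CO = 1.032/1 = 1.032
n/ν for H2O = 0.5592/1 = 0.5592
Smallest n/ν is H2O → limiting reagent.
CO consumed = (1/1) × 0.5592 = 0.5592 mol
CO remaining = 1.032 − 0.5592 = 0.4728 mol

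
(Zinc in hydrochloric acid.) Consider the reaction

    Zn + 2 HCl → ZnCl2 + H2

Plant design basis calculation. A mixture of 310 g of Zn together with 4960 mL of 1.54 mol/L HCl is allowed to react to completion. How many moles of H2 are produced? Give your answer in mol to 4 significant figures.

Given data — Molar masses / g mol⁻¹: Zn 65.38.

3.819 mol

n(Zn) = 310.0 / 65.38 = 4.742 mol
n(HCl) = 1.54 × 4960/1000 = 7.638 mol
n/ν → Zn: 4.742, HCl: 3.819; HCl is limiting.
n(H2) = (1/2) × 7.638 = 3.819 mol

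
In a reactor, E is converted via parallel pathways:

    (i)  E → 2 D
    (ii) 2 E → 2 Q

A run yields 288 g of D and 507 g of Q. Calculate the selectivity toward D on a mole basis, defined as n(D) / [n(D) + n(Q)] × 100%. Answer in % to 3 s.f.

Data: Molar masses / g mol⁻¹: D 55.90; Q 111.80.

53.2 %

n(D) = 288 / 55.90 = 5.152 mol
n(Q) = 507 / 111.80 = 4.535 mol
selectivity = 5.152/(5.152+4.535) × 100 = 53.18 %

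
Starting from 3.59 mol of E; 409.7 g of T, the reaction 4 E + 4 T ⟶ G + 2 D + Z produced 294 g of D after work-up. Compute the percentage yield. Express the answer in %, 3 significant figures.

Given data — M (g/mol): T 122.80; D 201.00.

87.7 %

n(E) = 3.590 mol
n(T) = 409.7 / 122.80 = 3.336 mol
n/ν for E = 3.590/4 = 0.8975
n/ν for T = 3.336/4 = 0.8340
Smallest n/ν is T → limiting reagent.
theoretical n(D) = (2/4) × 3.336 = 1.668 mol → 335.3 g
% yield = 294 / 335.3 × 100 = 87.68 %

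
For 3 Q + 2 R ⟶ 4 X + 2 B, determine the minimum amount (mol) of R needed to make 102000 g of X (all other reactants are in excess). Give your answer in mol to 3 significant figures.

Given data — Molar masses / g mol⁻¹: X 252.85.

202 mol

n(X) = 102000 / 252.85 = 403.4 mol
n(R) = (2/4) × 403.4 = 201.7 mol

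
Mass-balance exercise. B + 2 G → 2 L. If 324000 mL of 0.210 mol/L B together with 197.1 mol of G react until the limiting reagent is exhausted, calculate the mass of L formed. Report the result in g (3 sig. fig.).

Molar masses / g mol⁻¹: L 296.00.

40300 g

n(B) = 0.210 × 324000/1000 = 68.04 mol
n(G) = 197.1 mol
n/ν for B = 68.04/1 = 68.04
n/ν for G = 197.1/2 = 98.55
Smallest n/ν is B → limiting reagent.
n(L) = (2/1) × 68.04 = 136.1 mol
mass = 136.1 × 296.00 = 40290 g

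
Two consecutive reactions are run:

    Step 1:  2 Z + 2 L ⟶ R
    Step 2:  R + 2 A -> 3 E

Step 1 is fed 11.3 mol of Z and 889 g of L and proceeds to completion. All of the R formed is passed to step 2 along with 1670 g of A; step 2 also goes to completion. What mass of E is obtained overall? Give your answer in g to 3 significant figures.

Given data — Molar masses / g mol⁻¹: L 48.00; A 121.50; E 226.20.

3830 g

Step 1:
n(Z) = 11.30 mol
n(L) = 889.0 / 48.00 = 18.52 mol
n/ν for Z = 11.30/2 = 5.650
n/ν for L = 18.52/2 = 9.260
Smallest n/ν is Z → limiting reagent.
n(R) produced = (1/2) × 11.30 = 5.650 mol
Step 2:
n(R) available = 5.650 mol
n(A) = 1670 / 121.50 = 13.74 mol
n/ν for R = 5.650/1 = 5.650
n/ν for A = 13.74/2 = 6.870
Smallest n/ν is R → limiting reagent.
n(E) = (3/1) × 5.650 = 16.95 mol
mass = 16.95 × 226.20 = 3834 g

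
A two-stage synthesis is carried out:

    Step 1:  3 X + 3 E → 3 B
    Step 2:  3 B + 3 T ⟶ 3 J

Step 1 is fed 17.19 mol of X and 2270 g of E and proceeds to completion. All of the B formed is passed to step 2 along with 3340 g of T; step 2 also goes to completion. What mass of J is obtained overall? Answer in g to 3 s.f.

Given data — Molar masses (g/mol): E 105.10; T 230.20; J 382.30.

Step 1:
n(X) = 17.19 mol
n(E) = 2270 / 105.10 = 21.60 mol
n/ν for X = 17.19/3 = 5.730
n/ν for E = 21.60/3 = 7.200
Smallest n/ν is X → limiting reagent.
n(B) produced = (3/3) × 17.19 = 17.19 mol
Step 2:
n(B) available = 17.19 mol
n(T) = 3340 / 230.20 = 14.51 mol
n/ν for B = 17.19/3 = 5.730
n/ν for T = 14.51/3 = 4.837
Smallest n/ν is T → limiting reagent.
n(J) = (3/3) × 14.51 = 14.51 mol
mass = 14.51 × 382.30 = 5547 g

5550 g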